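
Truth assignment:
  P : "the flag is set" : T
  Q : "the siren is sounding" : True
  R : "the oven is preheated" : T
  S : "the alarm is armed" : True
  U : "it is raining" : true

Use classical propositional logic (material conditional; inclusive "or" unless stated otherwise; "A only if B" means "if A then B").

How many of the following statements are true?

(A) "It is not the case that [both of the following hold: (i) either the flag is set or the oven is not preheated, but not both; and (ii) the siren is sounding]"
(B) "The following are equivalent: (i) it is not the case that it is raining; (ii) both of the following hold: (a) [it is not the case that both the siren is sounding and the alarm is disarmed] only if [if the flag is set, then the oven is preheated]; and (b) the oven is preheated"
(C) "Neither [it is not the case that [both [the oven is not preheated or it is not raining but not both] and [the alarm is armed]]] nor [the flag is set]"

(A): In symbols: ¬((P ⊕ ¬R) ∧ Q)

¬R = ¬T = F
P ⊕ ¬R = T ⊕ F = T
(P ⊕ ¬R) ∧ Q = T ∧ T = T
¬((P ⊕ ¬R) ∧ Q) = ¬T = F
Thus (A) is false.

(B): In symbols: ¬U ↔ (((Q ↑ ¬S) → (P → R)) ∧ R)

¬U = ¬T = F
¬S = ¬T = F
Q ↑ ¬S = T ↑ F = T
P → R = T → T = T
(Q ↑ ¬S) → (P → R) = T → T = T
((Q ↑ ¬S) → (P → R)) ∧ R = T ∧ T = T
¬U ↔ (((Q ↑ ¬S) → (P → R)) ∧ R) = F ↔ T = F
So (B) is false.

(C): Parsed as ¬((¬R ⊕ ¬U) ∧ S) ↓ P

¬R = ¬T = F
¬U = ¬T = F
¬R ⊕ ¬U = F ⊕ F = F
(¬R ⊕ ¬U) ∧ S = F ∧ T = F
¬((¬R ⊕ ¬U) ∧ S) = ¬F = T
¬((¬R ⊕ ¬U) ∧ S) ↓ P = T ↓ T = F
Thus (C) is false.

0 of the 3 statements are true (none).

0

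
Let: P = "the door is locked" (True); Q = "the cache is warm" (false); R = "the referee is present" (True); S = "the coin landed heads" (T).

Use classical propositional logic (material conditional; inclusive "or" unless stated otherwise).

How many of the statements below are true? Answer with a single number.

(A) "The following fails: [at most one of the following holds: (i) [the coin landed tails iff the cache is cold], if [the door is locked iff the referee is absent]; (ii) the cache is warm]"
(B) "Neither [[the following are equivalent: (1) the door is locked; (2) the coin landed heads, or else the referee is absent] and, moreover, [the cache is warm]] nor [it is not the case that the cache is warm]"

(A): This is ¬(((P ↔ ¬R) → (¬S ↔ ¬Q)) ↑ Q).

¬R = ¬T = F
P ↔ ¬R = T ↔ F = F
¬S = ¬T = F
¬Q = ¬F = T
¬S ↔ ¬Q = F ↔ T = F
(P ↔ ¬R) → (¬S ↔ ¬Q) = F → F = T
((P ↔ ¬R) → (¬S ↔ ¬Q)) ↑ Q = T ↑ F = T
¬(((P ↔ ¬R) → (¬S ↔ ¬Q)) ↑ Q) = ¬T = F
Thus (A) is false.

(B): Parsed as ((P ↔ (S ∨ ¬R)) ∧ Q) ↓ ¬Q

¬R = ¬T = F
S ∨ ¬R = T ∨ F = T
P ↔ (S ∨ ¬R) = T ↔ T = T
(P ↔ (S ∨ ¬R)) ∧ Q = T ∧ F = F
¬Q = ¬F = T
((P ↔ (S ∨ ¬R)) ∧ Q) ↓ ¬Q = F ↓ T = F
So (B) is false.

0 of the 2 statements are true (none).

0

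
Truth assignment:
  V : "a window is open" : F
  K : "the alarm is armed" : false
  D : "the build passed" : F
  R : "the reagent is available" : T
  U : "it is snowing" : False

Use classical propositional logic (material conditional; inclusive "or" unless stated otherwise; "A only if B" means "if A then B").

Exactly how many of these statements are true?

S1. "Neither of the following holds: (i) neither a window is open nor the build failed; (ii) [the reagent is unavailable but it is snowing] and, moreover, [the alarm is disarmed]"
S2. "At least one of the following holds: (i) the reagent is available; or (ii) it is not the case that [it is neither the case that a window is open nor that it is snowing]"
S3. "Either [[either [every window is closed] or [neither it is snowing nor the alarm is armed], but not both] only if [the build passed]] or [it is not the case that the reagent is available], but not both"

3

S1: Formalization: (V ↓ ¬D) ↓ ((¬R ∧ U) ∧ ¬K)

¬D = ¬F = T
V ↓ ¬D = F ↓ T = F
¬R = ¬T = F
¬R ∧ U = F ∧ F = F
¬K = ¬F = T
(¬R ∧ U) ∧ ¬K = F ∧ T = F
(V ↓ ¬D) ↓ ((¬R ∧ U) ∧ ¬K) = F ↓ F = T
Hence S1 is true.

S2: Formalization: R ∨ ¬(V ↓ U)

V ↓ U = F ↓ F = T
¬(V ↓ U) = ¬T = F
R ∨ ¬(V ↓ U) = T ∨ F = T
Hence S2 is true.

S3: This is ((¬V ⊕ (U ↓ K)) → D) ⊕ ¬R.

¬V = ¬F = T
U ↓ K = F ↓ F = T
¬V ⊕ (U ↓ K) = T ⊕ T = F
(¬V ⊕ (U ↓ K)) → D = F → F = T
¬R = ¬T = F
((¬V ⊕ (U ↓ K)) → D) ⊕ ¬R = T ⊕ F = T
Thus S3 is true.

True statements: 3 (S1, S2, S3).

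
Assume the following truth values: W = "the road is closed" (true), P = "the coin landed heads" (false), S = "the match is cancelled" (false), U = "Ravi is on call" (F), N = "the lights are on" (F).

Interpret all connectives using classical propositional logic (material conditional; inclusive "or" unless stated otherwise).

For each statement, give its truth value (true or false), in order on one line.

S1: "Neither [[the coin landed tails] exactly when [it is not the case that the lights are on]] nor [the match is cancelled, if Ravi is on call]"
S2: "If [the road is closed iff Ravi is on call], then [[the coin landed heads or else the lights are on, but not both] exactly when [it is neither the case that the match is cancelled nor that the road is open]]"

S1: Formalization: (not P iff not N) nor (U -> S)

not P = not False = True
not N = not False = True
not P iff not N = True iff True = True
U -> S = False -> False = True
(not P iff not N) nor (U -> S) = True nor True = False
Thus S1 is false.

S2: Parsed as (W iff U) -> ((P xor N) iff (S nor not W))

W iff U = True iff False = False
P xor N = False xor False = False
not W = not True = False
S nor not W = False nor False = True
(P xor N) iff (S nor not W) = False iff True = False
(W iff U) -> ((P xor N) iff (S nor not W)) = False -> False = True
Thus S2 is true.

S1 F, S2 T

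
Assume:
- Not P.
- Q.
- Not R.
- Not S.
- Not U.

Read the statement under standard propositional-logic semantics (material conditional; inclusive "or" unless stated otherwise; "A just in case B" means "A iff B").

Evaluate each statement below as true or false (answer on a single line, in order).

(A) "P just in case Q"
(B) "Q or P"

(A): Parsed as P iff Q

P iff Q = False iff True = False
Thus (A) is false.

(B): This is Q or P.

Q or P = True or False = True
So (B) is true.

(A) False; (B) True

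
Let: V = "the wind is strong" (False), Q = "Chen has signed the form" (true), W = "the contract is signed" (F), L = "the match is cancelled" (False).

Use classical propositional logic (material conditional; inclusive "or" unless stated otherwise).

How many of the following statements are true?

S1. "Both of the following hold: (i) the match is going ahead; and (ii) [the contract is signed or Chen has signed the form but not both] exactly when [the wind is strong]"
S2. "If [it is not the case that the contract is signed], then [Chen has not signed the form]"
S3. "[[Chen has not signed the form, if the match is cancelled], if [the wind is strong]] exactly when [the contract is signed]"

S1: In symbols: ~L & ((W xor Q) <-> V)

~L = ~F = T
W xor Q = F xor T = T
(W xor Q) <-> V = T <-> F = F
~L & ((W xor Q) <-> V) = T & F = F
Hence S1 is false.

S2: In symbols: ~W -> ~Q

~W = ~F = T
~Q = ~T = F
~W -> ~Q = T -> F = F
So S2 is false.

S3: In symbols: (V -> (L -> ~Q)) <-> W

~Q = ~T = F
L -> ~Q = F -> F = T
V -> (L -> ~Q) = F -> T = T
(V -> (L -> ~Q)) <-> W = T <-> F = F
Thus S3 is false.

Count: 0.

0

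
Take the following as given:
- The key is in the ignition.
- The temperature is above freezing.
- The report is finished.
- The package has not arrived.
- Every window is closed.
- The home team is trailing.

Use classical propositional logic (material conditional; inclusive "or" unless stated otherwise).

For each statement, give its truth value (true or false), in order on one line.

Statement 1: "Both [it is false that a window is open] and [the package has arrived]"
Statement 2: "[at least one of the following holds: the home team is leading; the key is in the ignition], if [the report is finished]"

Let W = "a window is open" (False), K = "the package has arrived" (False), L = "the report is finished" (True), R = "the home team is leading" (False), G = "the key is in the ignition" (True).

Statement 1: Formalization: not W and K

not W = not False = True
not W and K = True and False = False
So Statement 1 is false.

Statement 2: Parsed as L -> (R or G)

R or G = False or True = True
L -> (R or G) = True -> True = True
Thus Statement 2 is true.

Statement 1 F, Statement 2 T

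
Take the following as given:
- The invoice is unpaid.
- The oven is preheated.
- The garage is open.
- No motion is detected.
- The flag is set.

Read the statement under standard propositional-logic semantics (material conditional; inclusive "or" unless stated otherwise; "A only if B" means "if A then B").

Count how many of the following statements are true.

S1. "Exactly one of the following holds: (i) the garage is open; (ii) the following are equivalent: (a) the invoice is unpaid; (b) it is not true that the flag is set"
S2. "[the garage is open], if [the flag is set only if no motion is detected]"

Let R = "the garage is closed" (F), P = "the invoice is paid" (F), U = "the flag is set" (T), S = "motion is detected" (F).

S1: Parsed as ~R xor (~P <-> ~U)

~R = ~F = T
~P = ~F = T
~U = ~T = F
~P <-> ~U = T <-> F = F
~R xor (~P <-> ~U) = T xor F = T
Hence S1 is true.

S2: Formalization: (U -> ~S) -> ~R

~S = ~F = T
U -> ~S = T -> T = T
~R = ~F = T
(U -> ~S) -> ~R = T -> T = T
Hence S2 is true.

True statements: 2 (S1, S2).

2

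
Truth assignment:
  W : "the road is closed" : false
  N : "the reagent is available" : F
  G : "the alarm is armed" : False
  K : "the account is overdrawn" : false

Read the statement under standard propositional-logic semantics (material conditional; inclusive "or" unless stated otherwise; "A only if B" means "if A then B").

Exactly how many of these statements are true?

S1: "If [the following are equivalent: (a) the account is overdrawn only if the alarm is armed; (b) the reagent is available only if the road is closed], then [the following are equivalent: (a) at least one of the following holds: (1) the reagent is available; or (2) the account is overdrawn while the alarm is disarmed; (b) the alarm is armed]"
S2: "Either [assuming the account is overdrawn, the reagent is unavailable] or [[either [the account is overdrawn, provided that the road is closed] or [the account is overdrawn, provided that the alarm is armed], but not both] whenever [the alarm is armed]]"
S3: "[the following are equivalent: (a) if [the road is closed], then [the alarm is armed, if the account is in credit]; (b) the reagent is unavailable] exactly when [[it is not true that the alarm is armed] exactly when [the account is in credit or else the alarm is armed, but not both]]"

3

S1: Formalization: ((K -> G) iff (N -> W)) -> ((N or (K and not G)) iff G)

K -> G = False -> False = True
N -> W = False -> False = True
(K -> G) iff (N -> W) = True iff True = True
not G = not False = True
K and not G = False and True = False
N or (K and not G) = False or False = False
(N or (K and not G)) iff G = False iff False = True
((K -> G) iff (N -> W)) -> ((N or (K and not G)) iff G) = True -> True = True
So S1 is true.

S2: In symbols: (K -> not N) or (G -> ((W -> K) xor (G -> K)))

not N = not False = True
K -> not N = False -> True = True
W -> K = False -> False = True
G -> K = False -> False = True
(W -> K) xor (G -> K) = True xor True = False
G -> ((W -> K) xor (G -> K)) = False -> False = True
(K -> not N) or (G -> ((W -> K) xor (G -> K))) = True or True = True
So S2 is true.

S3: Parsed as ((W -> (not K -> G)) iff not N) iff (not G iff (not K xor G))

not K = not False = True
not K -> G = True -> False = False
W -> (not K -> G) = False -> False = True
not N = not False = True
(W -> (not K -> G)) iff not N = True iff True = True
not G = not False = True
not K = not False = True
not K xor G = True xor False = True
not G iff (not K xor G) = True iff True = True
((W -> (not K -> G)) iff not N) iff (not G iff (not K xor G)) = True iff True = True
Hence S3 is true.

3 of the 3 statements are true (S1, S2, S3).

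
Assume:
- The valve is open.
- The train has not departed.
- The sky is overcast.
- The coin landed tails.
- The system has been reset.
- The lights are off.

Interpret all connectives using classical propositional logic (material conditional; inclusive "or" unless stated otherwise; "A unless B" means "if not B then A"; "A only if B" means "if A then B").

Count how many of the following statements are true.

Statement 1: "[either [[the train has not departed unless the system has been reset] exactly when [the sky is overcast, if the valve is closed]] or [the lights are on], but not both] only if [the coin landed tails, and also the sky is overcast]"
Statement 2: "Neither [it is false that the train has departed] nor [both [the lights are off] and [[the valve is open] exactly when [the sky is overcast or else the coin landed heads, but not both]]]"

1

Let Q = "the train has departed" (False), U = "the system has been reset" (True), P = "the valve is open" (True), R = "the sky is overcast" (True), V = "the lights are on" (False), S = "the coin landed heads" (False).

Statement 1: Parsed as (((not Q or U) iff (not P -> R)) xor V) -> (not S and R)

not Q = not False = True
not Q or U = True or True = True
not P = not True = False
not P -> R = False -> True = True
(not Q or U) iff (not P -> R) = True iff True = True
((not Q or U) iff (not P -> R)) xor V = True xor False = True
not S = not False = True
not S and R = True and True = True
(((not Q or U) iff (not P -> R)) xor V) -> (not S and R) = True -> True = True
Thus Statement 1 is true.

Statement 2: This is not Q nor (not V and (P iff (R xor S))).

not Q = not False = True
not V = not False = True
R xor S = True xor False = True
P iff (R xor S) = True iff True = True
not V and (P iff (R xor S)) = True and True = True
not Q nor (not V and (P iff (R xor S))) = True nor True = False
Hence Statement 2 is false.

Count: 1.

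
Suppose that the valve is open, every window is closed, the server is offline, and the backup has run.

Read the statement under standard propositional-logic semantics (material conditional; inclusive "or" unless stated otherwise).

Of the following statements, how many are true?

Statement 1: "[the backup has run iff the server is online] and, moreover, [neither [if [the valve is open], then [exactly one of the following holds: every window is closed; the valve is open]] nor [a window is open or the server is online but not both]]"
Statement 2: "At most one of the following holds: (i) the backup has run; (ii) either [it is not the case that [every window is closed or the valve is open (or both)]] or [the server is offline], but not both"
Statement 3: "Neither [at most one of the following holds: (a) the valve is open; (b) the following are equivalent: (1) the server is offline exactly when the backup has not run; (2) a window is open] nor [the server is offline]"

Let P = "the backup has run" (T), Q = "the server is online" (F), U = "the valve is open" (T), W = "a window is open" (F).

Statement 1: In symbols: (P ↔ Q) ∧ ((U → (¬W ⊕ U)) ↓ (W ⊕ Q))

P ↔ Q = T ↔ F = F
¬W = ¬F = T
¬W ⊕ U = T ⊕ T = F
U → (¬W ⊕ U) = T → F = F
W ⊕ Q = F ⊕ F = F
(U → (¬W ⊕ U)) ↓ (W ⊕ Q) = F ↓ F = T
(P ↔ Q) ∧ ((U → (¬W ⊕ U)) ↓ (W ⊕ Q)) = F ∧ T = F
So Statement 1 is false.

Statement 2: Parsed as P ↑ (¬(¬W ∨ U) ⊕ ¬Q)

¬W = ¬F = T
¬W ∨ U = T ∨ T = T
¬(¬W ∨ U) = ¬T = F
¬Q = ¬F = T
¬(¬W ∨ U) ⊕ ¬Q = F ⊕ T = T
P ↑ (¬(¬W ∨ U) ⊕ ¬Q) = T ↑ T = F
Hence Statement 2 is false.

Statement 3: Formalization: (U ↑ ((¬Q ↔ ¬P) ↔ W)) ↓ ¬Q

¬Q = ¬F = T
¬P = ¬T = F
¬Q ↔ ¬P = T ↔ F = F
(¬Q ↔ ¬P) ↔ W = F ↔ F = T
U ↑ ((¬Q ↔ ¬P) ↔ W) = T ↑ T = F
¬Q = ¬F = T
(U ↑ ((¬Q ↔ ¬P) ↔ W)) ↓ ¬Q = F ↓ T = F
Hence Statement 3 is false.

0 of the 3 statements are true (none).

0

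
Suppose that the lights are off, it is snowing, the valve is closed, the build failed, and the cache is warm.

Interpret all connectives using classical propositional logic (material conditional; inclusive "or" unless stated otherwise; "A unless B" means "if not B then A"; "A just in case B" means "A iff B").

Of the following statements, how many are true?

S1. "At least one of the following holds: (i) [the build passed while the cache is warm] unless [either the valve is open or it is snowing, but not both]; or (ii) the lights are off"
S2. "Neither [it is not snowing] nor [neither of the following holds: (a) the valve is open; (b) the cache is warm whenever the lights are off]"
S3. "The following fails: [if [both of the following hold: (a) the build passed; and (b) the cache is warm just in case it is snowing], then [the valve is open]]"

Let W = "the build passed" (False), D = "the cache is warm" (True), M = "the valve is open" (False), H = "it is snowing" (True), K = "the lights are on" (False).

S1: In symbols: ((W and D) or (M xor H)) or not K

W and D = False and True = False
M xor H = False xor True = True
(W and D) or (M xor H) = False or True = True
not K = not False = True
((W and D) or (M xor H)) or not K = True or True = True
Thus S1 is true.

S2: This is not H nor (M nor (not K -> D)).

not H = not True = False
not K = not False = True
not K -> D = True -> True = True
M nor (not K -> D) = False nor True = False
not H nor (M nor (not K -> D)) = False nor False = True
Thus S2 is true.

S3: Parsed as not ((W and (D iff H)) -> M)

D iff H = True iff True = True
W and (D iff H) = False and True = False
(W and (D iff H)) -> M = False -> False = True
not ((W and (D iff H)) -> M) = not True = False
Hence S3 is false.

Count: 2.

2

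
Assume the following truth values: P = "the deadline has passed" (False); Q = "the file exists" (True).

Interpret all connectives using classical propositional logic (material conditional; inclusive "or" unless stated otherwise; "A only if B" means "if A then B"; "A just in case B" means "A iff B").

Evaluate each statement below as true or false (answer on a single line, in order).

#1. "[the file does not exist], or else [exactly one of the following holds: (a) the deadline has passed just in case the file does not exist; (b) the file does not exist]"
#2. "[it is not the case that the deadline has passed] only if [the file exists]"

#1 true, #2 true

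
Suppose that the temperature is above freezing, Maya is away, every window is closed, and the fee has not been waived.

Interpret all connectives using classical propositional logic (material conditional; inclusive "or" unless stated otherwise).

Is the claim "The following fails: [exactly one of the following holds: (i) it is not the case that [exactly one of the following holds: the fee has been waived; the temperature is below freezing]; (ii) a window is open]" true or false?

false

Let U = "the fee has been waived" (F), M = "the temperature is below freezing" (F), V = "a window is open" (F).
This is ¬(¬(U ⊕ M) ⊕ V).

U ⊕ M = F ⊕ F = F
¬(U ⊕ M) = ¬F = T
¬(U ⊕ M) ⊕ V = T ⊕ F = T
¬(¬(U ⊕ M) ⊕ V) = ¬T = F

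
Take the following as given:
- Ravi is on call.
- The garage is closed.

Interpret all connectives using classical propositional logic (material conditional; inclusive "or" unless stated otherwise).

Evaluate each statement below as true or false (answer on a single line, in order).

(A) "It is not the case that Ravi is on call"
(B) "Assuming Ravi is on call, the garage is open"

Let P = "Ravi is on call" (T), Q = "the garage is closed" (T).

(A): Parsed as ¬P

¬P = ¬T = F
So (A) is false.

(B): Formalization: P → ¬Q

¬Q = ¬T = F
P → ¬Q = T → F = F
So (B) is false.

(A) False / (B) False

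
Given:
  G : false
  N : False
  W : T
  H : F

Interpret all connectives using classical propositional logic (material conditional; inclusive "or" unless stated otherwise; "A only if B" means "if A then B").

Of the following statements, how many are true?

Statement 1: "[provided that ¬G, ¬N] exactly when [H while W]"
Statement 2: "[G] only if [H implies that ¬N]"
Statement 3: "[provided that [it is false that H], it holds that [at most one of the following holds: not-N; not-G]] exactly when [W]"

Statement 1: In symbols: (¬G → ¬N) ↔ (H ∧ W)

¬G = ¬F = T
¬N = ¬F = T
¬G → ¬N = T → T = T
H ∧ W = F ∧ T = F
(¬G → ¬N) ↔ (H ∧ W) = T ↔ F = F
Thus Statement 1 is false.

Statement 2: This is G → (H → ¬N).

¬N = ¬F = T
H → ¬N = F → T = T
G → (H → ¬N) = F → T = T
Thus Statement 2 is true.

Statement 3: Parsed as (¬H → (¬N ↑ ¬G)) ↔ W

¬H = ¬F = T
¬N = ¬F = T
¬G = ¬F = T
¬N ↑ ¬G = T ↑ T = F
¬H → (¬N ↑ ¬G) = T → F = F
(¬H → (¬N ↑ ¬G)) ↔ W = F ↔ T = F
So Statement 3 is false.

Count: 1.

1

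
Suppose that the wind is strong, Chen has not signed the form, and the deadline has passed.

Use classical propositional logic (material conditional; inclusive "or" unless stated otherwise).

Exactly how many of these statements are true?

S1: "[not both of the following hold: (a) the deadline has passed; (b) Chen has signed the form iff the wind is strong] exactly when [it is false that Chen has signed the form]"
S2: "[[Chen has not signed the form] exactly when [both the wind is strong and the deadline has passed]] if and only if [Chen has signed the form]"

1

Let R = "the deadline has passed" (T), Q = "Chen has signed the form" (F), P = "the wind is strong" (T).

S1: This is (R nand (Q <-> P)) <-> ~Q.

Q <-> P = F <-> T = F
R nand (Q <-> P) = T nand F = T
~Q = ~F = T
(R nand (Q <-> P)) <-> ~Q = T <-> T = T
So S1 is true.

S2: Formalization: (~Q <-> (P & R)) <-> Q

~Q = ~F = T
P & R = T & T = T
~Q <-> (P & R) = T <-> T = T
(~Q <-> (P & R)) <-> Q = T <-> F = F
Thus S2 is false.

True statements: 1.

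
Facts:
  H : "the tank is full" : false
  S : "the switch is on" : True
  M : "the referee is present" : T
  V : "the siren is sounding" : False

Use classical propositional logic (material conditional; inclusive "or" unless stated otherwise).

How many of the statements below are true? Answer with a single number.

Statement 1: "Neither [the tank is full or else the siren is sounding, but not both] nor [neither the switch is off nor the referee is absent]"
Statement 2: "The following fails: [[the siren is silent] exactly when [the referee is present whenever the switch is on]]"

0

Statement 1: In symbols: (H ⊕ V) ↓ (¬S ↓ ¬M)

H ⊕ V = F ⊕ F = F
¬S = ¬T = F
¬M = ¬T = F
¬S ↓ ¬M = F ↓ F = T
(H ⊕ V) ↓ (¬S ↓ ¬M) = F ↓ T = F
Thus Statement 1 is false.

Statement 2: Parsed as ¬(¬V ↔ (S → M))

¬V = ¬F = T
S → M = T → T = T
¬V ↔ (S → M) = T ↔ T = T
¬(¬V ↔ (S → M)) = ¬T = F
Hence Statement 2 is false.

0 of the 2 statements are true (none).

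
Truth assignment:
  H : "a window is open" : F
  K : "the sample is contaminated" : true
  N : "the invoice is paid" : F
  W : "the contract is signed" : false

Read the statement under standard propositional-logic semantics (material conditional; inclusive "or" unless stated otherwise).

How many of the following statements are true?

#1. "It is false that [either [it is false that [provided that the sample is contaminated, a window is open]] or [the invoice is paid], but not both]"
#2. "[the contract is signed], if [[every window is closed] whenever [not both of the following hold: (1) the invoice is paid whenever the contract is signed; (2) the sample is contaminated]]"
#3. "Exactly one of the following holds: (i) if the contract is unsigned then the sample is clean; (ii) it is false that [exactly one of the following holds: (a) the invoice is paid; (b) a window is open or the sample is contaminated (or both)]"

0

#1: This is ¬(¬(K → H) ⊕ N).

K → H = T → F = F
¬(K → H) = ¬F = T
¬(K → H) ⊕ N = T ⊕ F = T
¬(¬(K → H) ⊕ N) = ¬T = F
So #1 is false.

#2: This is (((W → N) ↑ K) → ¬H) → W.

W → N = F → F = T
(W → N) ↑ K = T ↑ T = F
¬H = ¬F = T
((W → N) ↑ K) → ¬H = F → T = T
(((W → N) ↑ K) → ¬H) → W = T → F = F
Hence #2 is false.

#3: Parsed as (¬W → ¬K) ⊕ ¬(N ⊕ (H ∨ K))

¬W = ¬F = T
¬K = ¬T = F
¬W → ¬K = T → F = F
H ∨ K = F ∨ T = T
N ⊕ (H ∨ K) = F ⊕ T = T
¬(N ⊕ (H ∨ K)) = ¬T = F
(¬W → ¬K) ⊕ ¬(N ⊕ (H ∨ K)) = F ⊕ F = F
So #3 is false.

True statements: 0 (none).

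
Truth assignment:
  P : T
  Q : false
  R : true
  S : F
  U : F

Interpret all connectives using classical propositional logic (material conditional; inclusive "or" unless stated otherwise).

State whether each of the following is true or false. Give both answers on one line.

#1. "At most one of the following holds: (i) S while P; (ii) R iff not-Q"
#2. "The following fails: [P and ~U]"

#1 true, #2 false

#1: In symbols: (S & P) nand (R <-> ~Q)

S & P = F & T = F
~Q = ~F = T
R <-> ~Q = T <-> T = T
(S & P) nand (R <-> ~Q) = F nand T = T
So #1 is true.

#2: Formalization: ~(P & ~U)

~U = ~F = T
P & ~U = T & T = T
~(P & ~U) = ~T = F
So #2 is false.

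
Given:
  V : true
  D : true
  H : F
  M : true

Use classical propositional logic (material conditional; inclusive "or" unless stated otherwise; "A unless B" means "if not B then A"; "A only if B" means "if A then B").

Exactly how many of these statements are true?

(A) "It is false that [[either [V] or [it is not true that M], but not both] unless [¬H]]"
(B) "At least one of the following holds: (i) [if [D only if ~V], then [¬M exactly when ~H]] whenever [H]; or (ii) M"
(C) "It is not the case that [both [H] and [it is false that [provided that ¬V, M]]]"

(A): In symbols: ¬((V ⊕ ¬M) ∨ ¬H)

¬M = ¬T = F
V ⊕ ¬M = T ⊕ F = T
¬H = ¬F = T
(V ⊕ ¬M) ∨ ¬H = T ∨ T = T
¬((V ⊕ ¬M) ∨ ¬H) = ¬T = F
Hence (A) is false.

(B): In symbols: (H → ((D → ¬V) → (¬M ↔ ¬H))) ∨ M

¬V = ¬T = F
D → ¬V = T → F = F
¬M = ¬T = F
¬H = ¬F = T
¬M ↔ ¬H = F ↔ T = F
(D → ¬V) → (¬M ↔ ¬H) = F → F = T
H → ((D → ¬V) → (¬M ↔ ¬H)) = F → T = T
(H → ((D → ¬V) → (¬M ↔ ¬H))) ∨ M = T ∨ T = T
So (B) is true.

(C): This is ¬(H ∧ ¬(¬V → M)).

¬V = ¬T = F
¬V → M = F → T = T
¬(¬V → M) = ¬T = F
H ∧ ¬(¬V → M) = F ∧ F = F
¬(H ∧ ¬(¬V → M)) = ¬F = T
Hence (C) is true.

Count: 2.

2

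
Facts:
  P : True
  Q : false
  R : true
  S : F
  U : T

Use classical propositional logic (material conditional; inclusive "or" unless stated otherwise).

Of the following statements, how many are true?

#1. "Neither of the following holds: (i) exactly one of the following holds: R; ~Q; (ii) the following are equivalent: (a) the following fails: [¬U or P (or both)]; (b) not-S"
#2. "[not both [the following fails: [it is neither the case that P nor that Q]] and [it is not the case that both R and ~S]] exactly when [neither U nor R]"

#1: Parsed as (R xor ~Q) nor (~(~U | P) <-> ~S)

~Q = ~F = T
R xor ~Q = T xor T = F
~U = ~T = F
~U | P = F | T = T
~(~U | P) = ~T = F
~S = ~F = T
~(~U | P) <-> ~S = F <-> T = F
(R xor ~Q) nor (~(~U | P) <-> ~S) = F nor F = T
So #1 is true.

#2: Parsed as (~(P nor Q) nand (R nand ~S)) <-> (U nor R)

P nor Q = T nor F = F
~(P nor Q) = ~F = T
~S = ~F = T
R nand ~S = T nand T = F
~(P nor Q) nand (R nand ~S) = T nand F = T
U nor R = T nor T = F
(~(P nor Q) nand (R nand ~S)) <-> (U nor R) = T <-> F = F
So #2 is false.

1 of the 2 statements is true (#1).

1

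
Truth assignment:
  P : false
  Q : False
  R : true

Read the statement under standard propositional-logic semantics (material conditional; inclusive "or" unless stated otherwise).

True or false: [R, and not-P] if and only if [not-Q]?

Values: R=T, P=F, Q=F.
Formalization: (R & ~P) <-> ~Q

~P = ~F = T
R & ~P = T & T = T
~Q = ~F = T
(R & ~P) <-> ~Q = T <-> T = T

True.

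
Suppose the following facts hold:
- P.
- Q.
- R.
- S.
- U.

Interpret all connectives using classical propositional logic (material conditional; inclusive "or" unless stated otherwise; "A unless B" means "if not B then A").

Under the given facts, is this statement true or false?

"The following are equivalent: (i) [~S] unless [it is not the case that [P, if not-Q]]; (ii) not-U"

True

This is (not S or not (not Q -> P)) iff not U.

not S = not True = False
not Q = not True = False
not Q -> P = False -> True = True
not (not Q -> P) = not True = False
not S or not (not Q -> P) = False or False = False
not U = not True = False
(not S or not (not Q -> P)) iff not U = False iff False = True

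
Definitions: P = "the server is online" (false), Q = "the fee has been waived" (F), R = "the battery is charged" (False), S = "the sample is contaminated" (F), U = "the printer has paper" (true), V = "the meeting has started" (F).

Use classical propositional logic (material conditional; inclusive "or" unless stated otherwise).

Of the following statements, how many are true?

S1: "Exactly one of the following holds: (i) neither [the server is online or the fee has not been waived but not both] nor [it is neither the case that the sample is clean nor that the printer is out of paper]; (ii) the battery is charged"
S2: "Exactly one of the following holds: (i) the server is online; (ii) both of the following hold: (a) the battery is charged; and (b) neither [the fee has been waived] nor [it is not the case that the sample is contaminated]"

0

S1: This is ((P xor ~Q) nor (~S nor ~U)) xor R.

~Q = ~F = T
P xor ~Q = F xor T = T
~S = ~F = T
~U = ~T = F
~S nor ~U = T nor F = F
(P xor ~Q) nor (~S nor ~U) = T nor F = F
((P xor ~Q) nor (~S nor ~U)) xor R = F xor F = F
So S1 is false.

S2: This is P xor (R & (Q nor ~S)).

~S = ~F = T
Q nor ~S = F nor T = F
R & (Q nor ~S) = F & F = F
P xor (R & (Q nor ~S)) = F xor F = F
Thus S2 is false.

0 of the 2 statements are true (none).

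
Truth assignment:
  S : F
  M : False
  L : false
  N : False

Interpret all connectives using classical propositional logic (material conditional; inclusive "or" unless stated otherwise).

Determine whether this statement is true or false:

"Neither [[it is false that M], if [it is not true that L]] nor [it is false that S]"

The statement is false.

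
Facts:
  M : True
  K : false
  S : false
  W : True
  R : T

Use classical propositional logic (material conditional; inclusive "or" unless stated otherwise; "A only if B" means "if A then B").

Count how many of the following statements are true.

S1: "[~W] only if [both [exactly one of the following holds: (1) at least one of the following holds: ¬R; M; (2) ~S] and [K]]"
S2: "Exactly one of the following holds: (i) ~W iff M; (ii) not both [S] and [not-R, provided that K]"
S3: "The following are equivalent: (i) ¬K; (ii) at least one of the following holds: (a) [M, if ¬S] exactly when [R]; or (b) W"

3

S1: Formalization: ~W -> (((~R | M) xor ~S) & K)

~W = ~T = F
~R = ~T = F
~R | M = F | T = T
~S = ~F = T
(~R | M) xor ~S = T xor T = F
((~R | M) xor ~S) & K = F & F = F
~W -> (((~R | M) xor ~S) & K) = F -> F = T
So S1 is true.

S2: This is (~W <-> M) xor (S nand (K -> ~R)).

~W = ~T = F
~W <-> M = F <-> T = F
~R = ~T = F
K -> ~R = F -> F = T
S nand (K -> ~R) = F nand T = T
(~W <-> M) xor (S nand (K -> ~R)) = F xor T = T
Hence S2 is true.

S3: This is ~K <-> (((~S -> M) <-> R) | W).

~K = ~F = T
~S = ~F = T
~S -> M = T -> T = T
(~S -> M) <-> R = T <-> T = T
((~S -> M) <-> R) | W = T | T = T
~K <-> (((~S -> M) <-> R) | W) = T <-> T = T
Thus S3 is true.

True statements: 3.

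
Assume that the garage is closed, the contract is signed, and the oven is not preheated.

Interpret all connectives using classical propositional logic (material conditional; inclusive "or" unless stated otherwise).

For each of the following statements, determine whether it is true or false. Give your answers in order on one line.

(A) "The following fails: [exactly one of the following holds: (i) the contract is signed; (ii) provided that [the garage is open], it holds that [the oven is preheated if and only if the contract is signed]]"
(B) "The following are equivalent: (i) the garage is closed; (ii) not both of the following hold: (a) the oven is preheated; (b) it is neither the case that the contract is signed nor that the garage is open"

Let Q = "the contract is signed" (T), P = "the garage is closed" (T), R = "the oven is preheated" (F).

(A): This is ~(Q xor (~P -> (R <-> Q))).

~P = ~T = F
R <-> Q = F <-> T = F
~P -> (R <-> Q) = F -> F = T
Q xor (~P -> (R <-> Q)) = T xor T = F
~(Q xor (~P -> (R <-> Q))) = ~F = T
Thus (A) is true.

(B): In symbols: P <-> (R nand (Q nor ~P))

~P = ~T = F
Q nor ~P = T nor F = F
R nand (Q nor ~P) = F nand F = T
P <-> (R nand (Q nor ~P)) = T <-> T = T
Hence (B) is true.

(A) true, (B) true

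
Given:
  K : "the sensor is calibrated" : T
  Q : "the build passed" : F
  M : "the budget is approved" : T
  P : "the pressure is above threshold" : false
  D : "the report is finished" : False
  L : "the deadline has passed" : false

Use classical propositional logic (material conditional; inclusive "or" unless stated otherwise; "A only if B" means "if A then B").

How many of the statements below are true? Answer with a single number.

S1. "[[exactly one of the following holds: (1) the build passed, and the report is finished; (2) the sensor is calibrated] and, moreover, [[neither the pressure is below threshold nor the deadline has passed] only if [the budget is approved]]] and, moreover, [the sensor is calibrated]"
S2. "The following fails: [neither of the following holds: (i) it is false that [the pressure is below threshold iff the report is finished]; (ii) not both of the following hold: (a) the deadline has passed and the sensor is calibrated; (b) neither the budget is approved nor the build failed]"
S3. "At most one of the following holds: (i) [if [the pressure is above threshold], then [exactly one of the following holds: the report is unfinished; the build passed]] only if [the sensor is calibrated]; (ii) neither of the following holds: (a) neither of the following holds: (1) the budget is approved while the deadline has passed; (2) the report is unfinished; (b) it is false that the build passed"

3

S1: This is (((Q ∧ D) ⊕ K) ∧ ((¬P ↓ L) → M)) ∧ K.

Q ∧ D = F ∧ F = F
(Q ∧ D) ⊕ K = F ⊕ T = T
¬P = ¬F = T
¬P ↓ L = T ↓ F = F
(¬P ↓ L) → M = F → T = T
((Q ∧ D) ⊕ K) ∧ ((¬P ↓ L) → M) = T ∧ T = T
(((Q ∧ D) ⊕ K) ∧ ((¬P ↓ L) → M)) ∧ K = T ∧ T = T
So S1 is true.

S2: Formalization: ¬(¬(¬P ↔ D) ↓ ((L ∧ K) ↑ (M ↓ ¬Q)))

¬P = ¬F = T
¬P ↔ D = T ↔ F = F
¬(¬P ↔ D) = ¬F = T
L ∧ K = F ∧ T = F
¬Q = ¬F = T
M ↓ ¬Q = T ↓ T = F
(L ∧ K) ↑ (M ↓ ¬Q) = F ↑ F = T
¬(¬P ↔ D) ↓ ((L ∧ K) ↑ (M ↓ ¬Q)) = T ↓ T = F
¬(¬(¬P ↔ D) ↓ ((L ∧ K) ↑ (M ↓ ¬Q))) = ¬F = T
So S2 is true.

S3: Parsed as ((P → (¬D ⊕ Q)) → K) ↑ (((M ∧ L) ↓ ¬D) ↓ ¬Q)

¬D = ¬F = T
¬D ⊕ Q = T ⊕ F = T
P → (¬D ⊕ Q) = F → T = T
(P → (¬D ⊕ Q)) → K = T → T = T
M ∧ L = T ∧ F = F
¬D = ¬F = T
(M ∧ L) ↓ ¬D = F ↓ T = F
¬Q = ¬F = T
((M ∧ L) ↓ ¬D) ↓ ¬Q = F ↓ T = F
((P → (¬D ⊕ Q)) → K) ↑ (((M ∧ L) ↓ ¬D) ↓ ¬Q) = T ↑ F = T
Thus S3 is true.

3 of the 3 statements are true.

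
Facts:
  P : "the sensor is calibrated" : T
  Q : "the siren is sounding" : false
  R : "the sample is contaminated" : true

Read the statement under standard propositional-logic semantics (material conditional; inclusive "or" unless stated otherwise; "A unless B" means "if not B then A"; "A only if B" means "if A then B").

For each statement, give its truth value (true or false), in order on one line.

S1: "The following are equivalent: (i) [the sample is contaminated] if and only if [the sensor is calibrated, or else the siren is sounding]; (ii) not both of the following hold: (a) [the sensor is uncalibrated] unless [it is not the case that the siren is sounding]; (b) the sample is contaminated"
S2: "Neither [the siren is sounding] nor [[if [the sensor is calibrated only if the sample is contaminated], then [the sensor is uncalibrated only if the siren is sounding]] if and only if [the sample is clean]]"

S1 false / S2 true

S1: In symbols: (R <-> (P | Q)) <-> ((~P | ~Q) nand R)

P | Q = T | F = T
R <-> (P | Q) = T <-> T = T
~P = ~T = F
~Q = ~F = T
~P | ~Q = F | T = T
(~P | ~Q) nand R = T nand T = F
(R <-> (P | Q)) <-> ((~P | ~Q) nand R) = T <-> F = F
So S1 is false.

S2: In symbols: Q nor (((P -> R) -> (~P -> Q)) <-> ~R)

P -> R = T -> T = T
~P = ~T = F
~P -> Q = F -> F = T
(P -> R) -> (~P -> Q) = T -> T = T
~R = ~T = F
((P -> R) -> (~P -> Q)) <-> ~R = T <-> F = F
Q nor (((P -> R) -> (~P -> Q)) <-> ~R) = F nor F = T
Hence S2 is true.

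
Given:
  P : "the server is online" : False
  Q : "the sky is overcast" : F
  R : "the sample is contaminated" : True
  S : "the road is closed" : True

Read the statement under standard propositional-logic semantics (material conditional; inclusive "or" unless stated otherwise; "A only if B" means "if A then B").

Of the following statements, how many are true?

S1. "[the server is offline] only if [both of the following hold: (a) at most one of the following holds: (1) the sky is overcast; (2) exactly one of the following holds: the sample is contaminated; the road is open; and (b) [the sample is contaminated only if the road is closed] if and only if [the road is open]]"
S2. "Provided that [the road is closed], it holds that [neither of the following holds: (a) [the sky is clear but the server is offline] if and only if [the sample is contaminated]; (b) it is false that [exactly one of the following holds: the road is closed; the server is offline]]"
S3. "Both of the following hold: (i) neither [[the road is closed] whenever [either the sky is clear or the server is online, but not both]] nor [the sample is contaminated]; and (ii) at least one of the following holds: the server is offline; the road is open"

0

S1: Parsed as not P -> ((Q nand (R xor not S)) and ((R -> S) iff not S))

not P = not False = True
not S = not True = False
R xor not S = True xor False = True
Q nand (R xor not S) = False nand True = True
R -> S = True -> True = True
not S = not True = False
(R -> S) iff not S = True iff False = False
(Q nand (R xor not S)) and ((R -> S) iff not S) = True and False = False
not P -> ((Q nand (R xor not S)) and ((R -> S) iff not S)) = True -> False = False
So S1 is false.

S2: Formalization: S -> (((not Q and not P) iff R) nor not (S xor not P))

not Q = not False = True
not P = not False = True
not Q and not P = True and True = True
(not Q and not P) iff R = True iff True = True
not P = not False = True
S xor not P = True xor True = False
not (S xor not P) = not False = True
((not Q and not P) iff R) nor not (S xor not P) = True nor True = False
S -> (((not Q and not P) iff R) nor not (S xor not P)) = True -> False = False
So S2 is false.

S3: Parsed as (((not Q xor P) -> S) nor R) and (not P or not S)

not Q = not False = True
not Q xor P = True xor False = True
(not Q xor P) -> S = True -> True = True
((not Q xor P) -> S) nor R = True nor True = False
not P = not False = True
not S = not True = False
not P or not S = True or False = True
(((not Q xor P) -> S) nor R) and (not P or not S) = False and True = False
Thus S3 is false.

0 of the 3 statements are true (none).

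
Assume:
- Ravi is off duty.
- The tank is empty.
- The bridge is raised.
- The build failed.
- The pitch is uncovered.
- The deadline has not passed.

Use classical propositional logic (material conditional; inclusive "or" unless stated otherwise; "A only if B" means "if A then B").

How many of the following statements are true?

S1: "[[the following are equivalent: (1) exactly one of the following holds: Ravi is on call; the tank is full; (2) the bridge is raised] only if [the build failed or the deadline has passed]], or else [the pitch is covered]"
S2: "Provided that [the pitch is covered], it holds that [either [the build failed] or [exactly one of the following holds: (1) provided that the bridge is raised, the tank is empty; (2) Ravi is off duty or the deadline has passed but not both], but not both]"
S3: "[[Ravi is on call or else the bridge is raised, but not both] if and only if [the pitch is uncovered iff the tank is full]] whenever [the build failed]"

Let L = "Ravi is on call" (F), U = "the tank is full" (F), W = "the bridge is raised" (T), H = "the build passed" (F), V = "the deadline has passed" (F), Q = "the pitch is covered" (F).

S1: Parsed as (((L xor U) <-> W) -> (~H | V)) | Q

L xor U = F xor F = F
(L xor U) <-> W = F <-> T = F
~H = ~F = T
~H | V = T | F = T
((L xor U) <-> W) -> (~H | V) = F -> T = T
(((L xor U) <-> W) -> (~H | V)) | Q = T | F = T
Hence S1 is true.

S2: Formalization: Q -> (~H xor ((W -> ~U) xor (~L xor V)))

~H = ~F = T
~U = ~F = T
W -> ~U = T -> T = T
~L = ~F = T
~L xor V = T xor F = T
(W -> ~U) xor (~L xor V) = T xor T = F
~H xor ((W -> ~U) xor (~L xor V)) = T xor F = T
Q -> (~H xor ((W -> ~U) xor (~L xor V))) = F -> T = T
Thus S2 is true.

S3: This is ~H -> ((L xor W) <-> (~Q <-> U)).

~H = ~F = T
L xor W = F xor T = T
~Q = ~F = T
~Q <-> U = T <-> F = F
(L xor W) <-> (~Q <-> U) = T <-> F = F
~H -> ((L xor W) <-> (~Q <-> U)) = T -> F = F
Hence S3 is false.

True statements: 2.

2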